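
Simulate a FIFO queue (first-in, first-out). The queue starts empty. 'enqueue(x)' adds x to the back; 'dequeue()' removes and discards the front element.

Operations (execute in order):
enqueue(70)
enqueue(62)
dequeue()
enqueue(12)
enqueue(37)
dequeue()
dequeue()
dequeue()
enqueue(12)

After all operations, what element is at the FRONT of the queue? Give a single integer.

enqueue(70): queue = [70]
enqueue(62): queue = [70, 62]
dequeue(): queue = [62]
enqueue(12): queue = [62, 12]
enqueue(37): queue = [62, 12, 37]
dequeue(): queue = [12, 37]
dequeue(): queue = [37]
dequeue(): queue = []
enqueue(12): queue = [12]

Answer: 12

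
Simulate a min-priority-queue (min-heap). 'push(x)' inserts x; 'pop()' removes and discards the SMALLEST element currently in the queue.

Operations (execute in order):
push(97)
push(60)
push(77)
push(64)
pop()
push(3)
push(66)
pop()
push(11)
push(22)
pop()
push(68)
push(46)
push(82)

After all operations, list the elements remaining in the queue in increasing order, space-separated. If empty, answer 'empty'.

push(97): heap contents = [97]
push(60): heap contents = [60, 97]
push(77): heap contents = [60, 77, 97]
push(64): heap contents = [60, 64, 77, 97]
pop() → 60: heap contents = [64, 77, 97]
push(3): heap contents = [3, 64, 77, 97]
push(66): heap contents = [3, 64, 66, 77, 97]
pop() → 3: heap contents = [64, 66, 77, 97]
push(11): heap contents = [11, 64, 66, 77, 97]
push(22): heap contents = [11, 22, 64, 66, 77, 97]
pop() → 11: heap contents = [22, 64, 66, 77, 97]
push(68): heap contents = [22, 64, 66, 68, 77, 97]
push(46): heap contents = [22, 46, 64, 66, 68, 77, 97]
push(82): heap contents = [22, 46, 64, 66, 68, 77, 82, 97]

Answer: 22 46 64 66 68 77 82 97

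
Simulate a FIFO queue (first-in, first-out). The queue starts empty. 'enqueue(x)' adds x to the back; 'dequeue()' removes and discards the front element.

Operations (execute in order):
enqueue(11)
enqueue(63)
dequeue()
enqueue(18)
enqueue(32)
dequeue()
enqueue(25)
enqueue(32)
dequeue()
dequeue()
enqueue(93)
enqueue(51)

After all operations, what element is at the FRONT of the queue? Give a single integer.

Answer: 25

Derivation:
enqueue(11): queue = [11]
enqueue(63): queue = [11, 63]
dequeue(): queue = [63]
enqueue(18): queue = [63, 18]
enqueue(32): queue = [63, 18, 32]
dequeue(): queue = [18, 32]
enqueue(25): queue = [18, 32, 25]
enqueue(32): queue = [18, 32, 25, 32]
dequeue(): queue = [32, 25, 32]
dequeue(): queue = [25, 32]
enqueue(93): queue = [25, 32, 93]
enqueue(51): queue = [25, 32, 93, 51]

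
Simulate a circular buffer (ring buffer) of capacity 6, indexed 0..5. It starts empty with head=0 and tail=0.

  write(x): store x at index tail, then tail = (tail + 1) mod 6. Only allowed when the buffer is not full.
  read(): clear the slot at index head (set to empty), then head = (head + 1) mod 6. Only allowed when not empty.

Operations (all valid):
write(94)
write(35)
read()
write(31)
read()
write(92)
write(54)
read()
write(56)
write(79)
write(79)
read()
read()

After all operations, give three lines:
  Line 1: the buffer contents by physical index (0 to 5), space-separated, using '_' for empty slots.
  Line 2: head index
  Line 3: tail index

write(94): buf=[94 _ _ _ _ _], head=0, tail=1, size=1
write(35): buf=[94 35 _ _ _ _], head=0, tail=2, size=2
read(): buf=[_ 35 _ _ _ _], head=1, tail=2, size=1
write(31): buf=[_ 35 31 _ _ _], head=1, tail=3, size=2
read(): buf=[_ _ 31 _ _ _], head=2, tail=3, size=1
write(92): buf=[_ _ 31 92 _ _], head=2, tail=4, size=2
write(54): buf=[_ _ 31 92 54 _], head=2, tail=5, size=3
read(): buf=[_ _ _ 92 54 _], head=3, tail=5, size=2
write(56): buf=[_ _ _ 92 54 56], head=3, tail=0, size=3
write(79): buf=[79 _ _ 92 54 56], head=3, tail=1, size=4
write(79): buf=[79 79 _ 92 54 56], head=3, tail=2, size=5
read(): buf=[79 79 _ _ 54 56], head=4, tail=2, size=4
read(): buf=[79 79 _ _ _ 56], head=5, tail=2, size=3

Answer: 79 79 _ _ _ 56
5
2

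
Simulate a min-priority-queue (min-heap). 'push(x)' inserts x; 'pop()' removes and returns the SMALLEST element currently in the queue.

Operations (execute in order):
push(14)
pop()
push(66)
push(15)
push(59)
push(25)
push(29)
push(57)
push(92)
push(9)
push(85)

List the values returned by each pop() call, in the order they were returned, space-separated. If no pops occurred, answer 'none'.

push(14): heap contents = [14]
pop() → 14: heap contents = []
push(66): heap contents = [66]
push(15): heap contents = [15, 66]
push(59): heap contents = [15, 59, 66]
push(25): heap contents = [15, 25, 59, 66]
push(29): heap contents = [15, 25, 29, 59, 66]
push(57): heap contents = [15, 25, 29, 57, 59, 66]
push(92): heap contents = [15, 25, 29, 57, 59, 66, 92]
push(9): heap contents = [9, 15, 25, 29, 57, 59, 66, 92]
push(85): heap contents = [9, 15, 25, 29, 57, 59, 66, 85, 92]

Answer: 14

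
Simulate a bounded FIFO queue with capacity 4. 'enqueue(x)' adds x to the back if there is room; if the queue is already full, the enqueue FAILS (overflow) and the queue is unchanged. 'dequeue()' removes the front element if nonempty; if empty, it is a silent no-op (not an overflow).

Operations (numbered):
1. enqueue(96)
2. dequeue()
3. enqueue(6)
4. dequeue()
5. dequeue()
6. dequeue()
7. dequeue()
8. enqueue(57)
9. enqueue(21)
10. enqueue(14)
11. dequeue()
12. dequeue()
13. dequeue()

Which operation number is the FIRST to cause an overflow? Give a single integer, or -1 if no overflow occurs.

1. enqueue(96): size=1
2. dequeue(): size=0
3. enqueue(6): size=1
4. dequeue(): size=0
5. dequeue(): empty, no-op, size=0
6. dequeue(): empty, no-op, size=0
7. dequeue(): empty, no-op, size=0
8. enqueue(57): size=1
9. enqueue(21): size=2
10. enqueue(14): size=3
11. dequeue(): size=2
12. dequeue(): size=1
13. dequeue(): size=0

Answer: -1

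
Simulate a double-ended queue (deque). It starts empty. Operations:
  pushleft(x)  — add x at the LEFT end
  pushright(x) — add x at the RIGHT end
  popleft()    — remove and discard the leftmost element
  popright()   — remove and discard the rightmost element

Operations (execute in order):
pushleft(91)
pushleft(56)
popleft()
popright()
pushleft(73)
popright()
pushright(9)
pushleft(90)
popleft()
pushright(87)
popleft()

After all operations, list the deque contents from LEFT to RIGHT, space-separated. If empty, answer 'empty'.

Answer: 87

Derivation:
pushleft(91): [91]
pushleft(56): [56, 91]
popleft(): [91]
popright(): []
pushleft(73): [73]
popright(): []
pushright(9): [9]
pushleft(90): [90, 9]
popleft(): [9]
pushright(87): [9, 87]
popleft(): [87]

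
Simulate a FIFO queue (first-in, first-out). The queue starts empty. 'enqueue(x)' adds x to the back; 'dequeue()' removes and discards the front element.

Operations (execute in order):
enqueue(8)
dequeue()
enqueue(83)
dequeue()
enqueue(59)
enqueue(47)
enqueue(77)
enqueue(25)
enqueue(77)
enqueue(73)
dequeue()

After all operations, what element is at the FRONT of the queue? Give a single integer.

enqueue(8): queue = [8]
dequeue(): queue = []
enqueue(83): queue = [83]
dequeue(): queue = []
enqueue(59): queue = [59]
enqueue(47): queue = [59, 47]
enqueue(77): queue = [59, 47, 77]
enqueue(25): queue = [59, 47, 77, 25]
enqueue(77): queue = [59, 47, 77, 25, 77]
enqueue(73): queue = [59, 47, 77, 25, 77, 73]
dequeue(): queue = [47, 77, 25, 77, 73]

Answer: 47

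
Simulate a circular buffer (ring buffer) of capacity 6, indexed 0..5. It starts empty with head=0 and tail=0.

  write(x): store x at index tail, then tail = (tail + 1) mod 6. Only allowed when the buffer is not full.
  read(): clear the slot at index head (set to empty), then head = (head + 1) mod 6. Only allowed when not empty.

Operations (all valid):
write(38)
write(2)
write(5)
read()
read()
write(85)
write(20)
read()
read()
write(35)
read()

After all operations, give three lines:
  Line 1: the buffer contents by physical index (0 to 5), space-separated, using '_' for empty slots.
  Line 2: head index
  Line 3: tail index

Answer: _ _ _ _ _ 35
5
0

Derivation:
write(38): buf=[38 _ _ _ _ _], head=0, tail=1, size=1
write(2): buf=[38 2 _ _ _ _], head=0, tail=2, size=2
write(5): buf=[38 2 5 _ _ _], head=0, tail=3, size=3
read(): buf=[_ 2 5 _ _ _], head=1, tail=3, size=2
read(): buf=[_ _ 5 _ _ _], head=2, tail=3, size=1
write(85): buf=[_ _ 5 85 _ _], head=2, tail=4, size=2
write(20): buf=[_ _ 5 85 20 _], head=2, tail=5, size=3
read(): buf=[_ _ _ 85 20 _], head=3, tail=5, size=2
read(): buf=[_ _ _ _ 20 _], head=4, tail=5, size=1
write(35): buf=[_ _ _ _ 20 35], head=4, tail=0, size=2
read(): buf=[_ _ _ _ _ 35], head=5, tail=0, size=1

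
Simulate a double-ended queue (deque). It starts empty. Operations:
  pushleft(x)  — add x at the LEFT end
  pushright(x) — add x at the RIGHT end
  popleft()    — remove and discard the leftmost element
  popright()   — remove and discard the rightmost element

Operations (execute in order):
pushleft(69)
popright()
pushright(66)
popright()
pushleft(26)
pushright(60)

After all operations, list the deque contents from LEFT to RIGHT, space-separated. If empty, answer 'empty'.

pushleft(69): [69]
popright(): []
pushright(66): [66]
popright(): []
pushleft(26): [26]
pushright(60): [26, 60]

Answer: 26 60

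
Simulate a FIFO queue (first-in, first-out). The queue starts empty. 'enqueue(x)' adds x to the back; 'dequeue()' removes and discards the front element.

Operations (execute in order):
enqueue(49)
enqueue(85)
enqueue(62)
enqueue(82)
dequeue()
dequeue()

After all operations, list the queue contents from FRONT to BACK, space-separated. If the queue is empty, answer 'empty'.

enqueue(49): [49]
enqueue(85): [49, 85]
enqueue(62): [49, 85, 62]
enqueue(82): [49, 85, 62, 82]
dequeue(): [85, 62, 82]
dequeue(): [62, 82]

Answer: 62 82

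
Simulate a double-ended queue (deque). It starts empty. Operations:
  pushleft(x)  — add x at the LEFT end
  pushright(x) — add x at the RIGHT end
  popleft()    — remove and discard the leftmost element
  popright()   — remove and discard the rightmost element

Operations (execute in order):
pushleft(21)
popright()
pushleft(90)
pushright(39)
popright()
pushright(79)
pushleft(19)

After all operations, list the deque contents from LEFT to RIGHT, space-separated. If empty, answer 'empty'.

Answer: 19 90 79

Derivation:
pushleft(21): [21]
popright(): []
pushleft(90): [90]
pushright(39): [90, 39]
popright(): [90]
pushright(79): [90, 79]
pushleft(19): [19, 90, 79]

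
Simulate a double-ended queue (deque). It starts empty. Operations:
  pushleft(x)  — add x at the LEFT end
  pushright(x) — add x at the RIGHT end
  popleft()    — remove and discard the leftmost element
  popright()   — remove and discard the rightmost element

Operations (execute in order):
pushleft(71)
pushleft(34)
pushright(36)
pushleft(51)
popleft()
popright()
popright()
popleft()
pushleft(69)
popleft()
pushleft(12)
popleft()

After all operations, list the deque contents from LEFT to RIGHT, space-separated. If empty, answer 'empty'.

Answer: empty

Derivation:
pushleft(71): [71]
pushleft(34): [34, 71]
pushright(36): [34, 71, 36]
pushleft(51): [51, 34, 71, 36]
popleft(): [34, 71, 36]
popright(): [34, 71]
popright(): [34]
popleft(): []
pushleft(69): [69]
popleft(): []
pushleft(12): [12]
popleft(): []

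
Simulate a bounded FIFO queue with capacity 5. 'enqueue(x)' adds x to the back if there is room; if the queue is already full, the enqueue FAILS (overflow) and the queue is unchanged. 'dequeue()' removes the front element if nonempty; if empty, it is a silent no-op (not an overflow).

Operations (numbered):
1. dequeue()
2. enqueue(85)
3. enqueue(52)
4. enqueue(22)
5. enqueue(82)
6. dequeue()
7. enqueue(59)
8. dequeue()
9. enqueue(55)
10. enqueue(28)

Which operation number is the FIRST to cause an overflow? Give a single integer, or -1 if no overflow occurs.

1. dequeue(): empty, no-op, size=0
2. enqueue(85): size=1
3. enqueue(52): size=2
4. enqueue(22): size=3
5. enqueue(82): size=4
6. dequeue(): size=3
7. enqueue(59): size=4
8. dequeue(): size=3
9. enqueue(55): size=4
10. enqueue(28): size=5

Answer: -1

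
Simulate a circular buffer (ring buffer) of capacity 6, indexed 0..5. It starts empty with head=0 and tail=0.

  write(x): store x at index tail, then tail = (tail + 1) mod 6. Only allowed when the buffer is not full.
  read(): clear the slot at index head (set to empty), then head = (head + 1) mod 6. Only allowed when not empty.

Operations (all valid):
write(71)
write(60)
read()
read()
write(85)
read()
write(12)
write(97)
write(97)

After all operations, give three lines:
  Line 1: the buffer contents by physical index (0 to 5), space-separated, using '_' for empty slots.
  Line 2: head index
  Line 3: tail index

write(71): buf=[71 _ _ _ _ _], head=0, tail=1, size=1
write(60): buf=[71 60 _ _ _ _], head=0, tail=2, size=2
read(): buf=[_ 60 _ _ _ _], head=1, tail=2, size=1
read(): buf=[_ _ _ _ _ _], head=2, tail=2, size=0
write(85): buf=[_ _ 85 _ _ _], head=2, tail=3, size=1
read(): buf=[_ _ _ _ _ _], head=3, tail=3, size=0
write(12): buf=[_ _ _ 12 _ _], head=3, tail=4, size=1
write(97): buf=[_ _ _ 12 97 _], head=3, tail=5, size=2
write(97): buf=[_ _ _ 12 97 97], head=3, tail=0, size=3

Answer: _ _ _ 12 97 97
3
0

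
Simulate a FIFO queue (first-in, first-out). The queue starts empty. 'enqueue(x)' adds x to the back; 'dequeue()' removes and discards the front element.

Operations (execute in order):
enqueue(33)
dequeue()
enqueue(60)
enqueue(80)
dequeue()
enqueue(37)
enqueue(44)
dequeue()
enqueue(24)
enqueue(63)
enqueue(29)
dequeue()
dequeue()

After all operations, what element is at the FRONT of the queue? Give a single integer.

enqueue(33): queue = [33]
dequeue(): queue = []
enqueue(60): queue = [60]
enqueue(80): queue = [60, 80]
dequeue(): queue = [80]
enqueue(37): queue = [80, 37]
enqueue(44): queue = [80, 37, 44]
dequeue(): queue = [37, 44]
enqueue(24): queue = [37, 44, 24]
enqueue(63): queue = [37, 44, 24, 63]
enqueue(29): queue = [37, 44, 24, 63, 29]
dequeue(): queue = [44, 24, 63, 29]
dequeue(): queue = [24, 63, 29]

Answer: 24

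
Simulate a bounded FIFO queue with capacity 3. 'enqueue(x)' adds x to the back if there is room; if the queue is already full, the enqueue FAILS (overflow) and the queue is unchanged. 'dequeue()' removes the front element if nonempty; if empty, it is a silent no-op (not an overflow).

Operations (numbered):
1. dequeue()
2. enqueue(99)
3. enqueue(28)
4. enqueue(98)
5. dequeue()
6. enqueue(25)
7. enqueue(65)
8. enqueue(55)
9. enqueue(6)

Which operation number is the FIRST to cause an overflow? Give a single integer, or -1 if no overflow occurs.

1. dequeue(): empty, no-op, size=0
2. enqueue(99): size=1
3. enqueue(28): size=2
4. enqueue(98): size=3
5. dequeue(): size=2
6. enqueue(25): size=3
7. enqueue(65): size=3=cap → OVERFLOW (fail)
8. enqueue(55): size=3=cap → OVERFLOW (fail)
9. enqueue(6): size=3=cap → OVERFLOW (fail)

Answer: 7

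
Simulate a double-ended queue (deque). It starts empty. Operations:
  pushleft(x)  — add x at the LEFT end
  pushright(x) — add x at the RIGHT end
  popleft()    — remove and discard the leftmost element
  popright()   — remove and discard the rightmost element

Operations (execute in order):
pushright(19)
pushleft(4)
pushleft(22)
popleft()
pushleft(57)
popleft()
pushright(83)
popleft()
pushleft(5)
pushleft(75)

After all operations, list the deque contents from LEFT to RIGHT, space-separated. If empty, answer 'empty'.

Answer: 75 5 19 83

Derivation:
pushright(19): [19]
pushleft(4): [4, 19]
pushleft(22): [22, 4, 19]
popleft(): [4, 19]
pushleft(57): [57, 4, 19]
popleft(): [4, 19]
pushright(83): [4, 19, 83]
popleft(): [19, 83]
pushleft(5): [5, 19, 83]
pushleft(75): [75, 5, 19, 83]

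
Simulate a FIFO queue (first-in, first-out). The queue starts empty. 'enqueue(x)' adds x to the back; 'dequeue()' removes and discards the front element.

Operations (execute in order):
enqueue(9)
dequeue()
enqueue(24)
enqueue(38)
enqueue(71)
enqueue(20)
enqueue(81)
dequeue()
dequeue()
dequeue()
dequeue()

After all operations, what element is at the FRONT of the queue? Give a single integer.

enqueue(9): queue = [9]
dequeue(): queue = []
enqueue(24): queue = [24]
enqueue(38): queue = [24, 38]
enqueue(71): queue = [24, 38, 71]
enqueue(20): queue = [24, 38, 71, 20]
enqueue(81): queue = [24, 38, 71, 20, 81]
dequeue(): queue = [38, 71, 20, 81]
dequeue(): queue = [71, 20, 81]
dequeue(): queue = [20, 81]
dequeue(): queue = [81]

Answer: 81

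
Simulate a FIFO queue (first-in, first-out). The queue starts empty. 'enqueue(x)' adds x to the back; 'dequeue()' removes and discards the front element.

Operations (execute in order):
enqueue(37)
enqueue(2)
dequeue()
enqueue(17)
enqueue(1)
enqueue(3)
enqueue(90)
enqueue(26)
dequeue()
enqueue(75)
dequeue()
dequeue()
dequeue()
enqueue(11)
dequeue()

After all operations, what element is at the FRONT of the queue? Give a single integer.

enqueue(37): queue = [37]
enqueue(2): queue = [37, 2]
dequeue(): queue = [2]
enqueue(17): queue = [2, 17]
enqueue(1): queue = [2, 17, 1]
enqueue(3): queue = [2, 17, 1, 3]
enqueue(90): queue = [2, 17, 1, 3, 90]
enqueue(26): queue = [2, 17, 1, 3, 90, 26]
dequeue(): queue = [17, 1, 3, 90, 26]
enqueue(75): queue = [17, 1, 3, 90, 26, 75]
dequeue(): queue = [1, 3, 90, 26, 75]
dequeue(): queue = [3, 90, 26, 75]
dequeue(): queue = [90, 26, 75]
enqueue(11): queue = [90, 26, 75, 11]
dequeue(): queue = [26, 75, 11]

Answer: 26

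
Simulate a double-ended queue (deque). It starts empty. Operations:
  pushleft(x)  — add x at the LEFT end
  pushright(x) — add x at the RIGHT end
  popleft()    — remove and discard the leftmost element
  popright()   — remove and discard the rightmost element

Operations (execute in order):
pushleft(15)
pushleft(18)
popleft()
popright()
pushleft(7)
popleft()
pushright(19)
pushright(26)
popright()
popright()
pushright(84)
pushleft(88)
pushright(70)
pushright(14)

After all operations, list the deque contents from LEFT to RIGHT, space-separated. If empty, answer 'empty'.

pushleft(15): [15]
pushleft(18): [18, 15]
popleft(): [15]
popright(): []
pushleft(7): [7]
popleft(): []
pushright(19): [19]
pushright(26): [19, 26]
popright(): [19]
popright(): []
pushright(84): [84]
pushleft(88): [88, 84]
pushright(70): [88, 84, 70]
pushright(14): [88, 84, 70, 14]

Answer: 88 84 70 14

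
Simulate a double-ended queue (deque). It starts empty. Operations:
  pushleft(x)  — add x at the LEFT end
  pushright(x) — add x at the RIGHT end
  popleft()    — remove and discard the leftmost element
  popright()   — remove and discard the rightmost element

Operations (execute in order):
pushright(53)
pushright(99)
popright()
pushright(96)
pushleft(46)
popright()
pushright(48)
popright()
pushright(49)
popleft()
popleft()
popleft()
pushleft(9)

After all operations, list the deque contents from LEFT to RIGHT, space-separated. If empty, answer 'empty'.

pushright(53): [53]
pushright(99): [53, 99]
popright(): [53]
pushright(96): [53, 96]
pushleft(46): [46, 53, 96]
popright(): [46, 53]
pushright(48): [46, 53, 48]
popright(): [46, 53]
pushright(49): [46, 53, 49]
popleft(): [53, 49]
popleft(): [49]
popleft(): []
pushleft(9): [9]

Answer: 9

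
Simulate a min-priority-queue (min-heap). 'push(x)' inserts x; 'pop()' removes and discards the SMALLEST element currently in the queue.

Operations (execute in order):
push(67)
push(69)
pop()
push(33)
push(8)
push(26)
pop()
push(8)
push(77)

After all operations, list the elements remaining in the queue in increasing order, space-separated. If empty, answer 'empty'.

push(67): heap contents = [67]
push(69): heap contents = [67, 69]
pop() → 67: heap contents = [69]
push(33): heap contents = [33, 69]
push(8): heap contents = [8, 33, 69]
push(26): heap contents = [8, 26, 33, 69]
pop() → 8: heap contents = [26, 33, 69]
push(8): heap contents = [8, 26, 33, 69]
push(77): heap contents = [8, 26, 33, 69, 77]

Answer: 8 26 33 69 77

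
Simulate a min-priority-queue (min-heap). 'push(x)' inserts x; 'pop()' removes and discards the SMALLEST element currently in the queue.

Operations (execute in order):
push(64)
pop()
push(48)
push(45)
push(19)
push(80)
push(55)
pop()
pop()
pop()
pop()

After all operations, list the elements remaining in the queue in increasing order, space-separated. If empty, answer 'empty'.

Answer: 80

Derivation:
push(64): heap contents = [64]
pop() → 64: heap contents = []
push(48): heap contents = [48]
push(45): heap contents = [45, 48]
push(19): heap contents = [19, 45, 48]
push(80): heap contents = [19, 45, 48, 80]
push(55): heap contents = [19, 45, 48, 55, 80]
pop() → 19: heap contents = [45, 48, 55, 80]
pop() → 45: heap contents = [48, 55, 80]
pop() → 48: heap contents = [55, 80]
pop() → 55: heap contents = [80]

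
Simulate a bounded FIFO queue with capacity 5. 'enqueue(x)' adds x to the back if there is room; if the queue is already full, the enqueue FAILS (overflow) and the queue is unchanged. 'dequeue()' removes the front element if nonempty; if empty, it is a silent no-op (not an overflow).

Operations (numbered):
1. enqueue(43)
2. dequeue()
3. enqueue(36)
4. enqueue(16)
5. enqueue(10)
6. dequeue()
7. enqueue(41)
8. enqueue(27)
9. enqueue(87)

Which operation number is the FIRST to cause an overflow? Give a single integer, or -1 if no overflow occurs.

1. enqueue(43): size=1
2. dequeue(): size=0
3. enqueue(36): size=1
4. enqueue(16): size=2
5. enqueue(10): size=3
6. dequeue(): size=2
7. enqueue(41): size=3
8. enqueue(27): size=4
9. enqueue(87): size=5

Answer: -1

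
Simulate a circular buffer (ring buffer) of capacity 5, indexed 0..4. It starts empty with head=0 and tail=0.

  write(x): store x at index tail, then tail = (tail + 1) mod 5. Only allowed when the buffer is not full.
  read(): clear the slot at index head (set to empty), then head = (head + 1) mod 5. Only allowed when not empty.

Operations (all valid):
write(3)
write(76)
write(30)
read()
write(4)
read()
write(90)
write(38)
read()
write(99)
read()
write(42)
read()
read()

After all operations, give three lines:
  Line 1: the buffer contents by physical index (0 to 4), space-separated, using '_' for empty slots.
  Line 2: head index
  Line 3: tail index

write(3): buf=[3 _ _ _ _], head=0, tail=1, size=1
write(76): buf=[3 76 _ _ _], head=0, tail=2, size=2
write(30): buf=[3 76 30 _ _], head=0, tail=3, size=3
read(): buf=[_ 76 30 _ _], head=1, tail=3, size=2
write(4): buf=[_ 76 30 4 _], head=1, tail=4, size=3
read(): buf=[_ _ 30 4 _], head=2, tail=4, size=2
write(90): buf=[_ _ 30 4 90], head=2, tail=0, size=3
write(38): buf=[38 _ 30 4 90], head=2, tail=1, size=4
read(): buf=[38 _ _ 4 90], head=3, tail=1, size=3
write(99): buf=[38 99 _ 4 90], head=3, tail=2, size=4
read(): buf=[38 99 _ _ 90], head=4, tail=2, size=3
write(42): buf=[38 99 42 _ 90], head=4, tail=3, size=4
read(): buf=[38 99 42 _ _], head=0, tail=3, size=3
read(): buf=[_ 99 42 _ _], head=1, tail=3, size=2

Answer: _ 99 42 _ _
1
3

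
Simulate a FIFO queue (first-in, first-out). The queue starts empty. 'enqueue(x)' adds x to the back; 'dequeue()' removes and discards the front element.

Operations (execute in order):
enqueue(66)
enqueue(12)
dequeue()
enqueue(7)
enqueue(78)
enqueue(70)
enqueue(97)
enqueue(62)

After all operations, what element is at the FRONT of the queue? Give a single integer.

enqueue(66): queue = [66]
enqueue(12): queue = [66, 12]
dequeue(): queue = [12]
enqueue(7): queue = [12, 7]
enqueue(78): queue = [12, 7, 78]
enqueue(70): queue = [12, 7, 78, 70]
enqueue(97): queue = [12, 7, 78, 70, 97]
enqueue(62): queue = [12, 7, 78, 70, 97, 62]

Answer: 12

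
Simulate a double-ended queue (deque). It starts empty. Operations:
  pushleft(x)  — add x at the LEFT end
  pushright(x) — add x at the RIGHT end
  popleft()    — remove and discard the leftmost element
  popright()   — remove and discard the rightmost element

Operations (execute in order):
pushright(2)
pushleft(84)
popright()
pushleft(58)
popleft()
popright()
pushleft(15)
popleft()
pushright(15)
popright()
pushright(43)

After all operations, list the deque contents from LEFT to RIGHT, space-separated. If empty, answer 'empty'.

pushright(2): [2]
pushleft(84): [84, 2]
popright(): [84]
pushleft(58): [58, 84]
popleft(): [84]
popright(): []
pushleft(15): [15]
popleft(): []
pushright(15): [15]
popright(): []
pushright(43): [43]

Answer: 43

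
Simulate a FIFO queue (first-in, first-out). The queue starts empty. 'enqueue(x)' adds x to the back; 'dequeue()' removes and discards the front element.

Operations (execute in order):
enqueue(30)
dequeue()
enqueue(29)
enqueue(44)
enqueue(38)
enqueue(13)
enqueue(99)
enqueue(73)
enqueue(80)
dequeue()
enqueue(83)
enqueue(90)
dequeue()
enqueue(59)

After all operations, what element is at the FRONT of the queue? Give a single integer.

Answer: 38

Derivation:
enqueue(30): queue = [30]
dequeue(): queue = []
enqueue(29): queue = [29]
enqueue(44): queue = [29, 44]
enqueue(38): queue = [29, 44, 38]
enqueue(13): queue = [29, 44, 38, 13]
enqueue(99): queue = [29, 44, 38, 13, 99]
enqueue(73): queue = [29, 44, 38, 13, 99, 73]
enqueue(80): queue = [29, 44, 38, 13, 99, 73, 80]
dequeue(): queue = [44, 38, 13, 99, 73, 80]
enqueue(83): queue = [44, 38, 13, 99, 73, 80, 83]
enqueue(90): queue = [44, 38, 13, 99, 73, 80, 83, 90]
dequeue(): queue = [38, 13, 99, 73, 80, 83, 90]
enqueue(59): queue = [38, 13, 99, 73, 80, 83, 90, 59]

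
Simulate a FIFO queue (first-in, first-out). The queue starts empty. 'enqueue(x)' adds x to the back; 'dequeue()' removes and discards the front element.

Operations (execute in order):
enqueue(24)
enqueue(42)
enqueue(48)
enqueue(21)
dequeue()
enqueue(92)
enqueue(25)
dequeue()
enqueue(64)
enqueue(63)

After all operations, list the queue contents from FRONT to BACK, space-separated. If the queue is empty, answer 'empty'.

enqueue(24): [24]
enqueue(42): [24, 42]
enqueue(48): [24, 42, 48]
enqueue(21): [24, 42, 48, 21]
dequeue(): [42, 48, 21]
enqueue(92): [42, 48, 21, 92]
enqueue(25): [42, 48, 21, 92, 25]
dequeue(): [48, 21, 92, 25]
enqueue(64): [48, 21, 92, 25, 64]
enqueue(63): [48, 21, 92, 25, 64, 63]

Answer: 48 21 92 25 64 63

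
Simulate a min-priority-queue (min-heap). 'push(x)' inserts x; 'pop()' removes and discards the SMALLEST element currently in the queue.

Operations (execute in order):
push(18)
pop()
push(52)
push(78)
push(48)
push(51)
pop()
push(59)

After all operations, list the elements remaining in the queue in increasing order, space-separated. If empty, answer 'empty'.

push(18): heap contents = [18]
pop() → 18: heap contents = []
push(52): heap contents = [52]
push(78): heap contents = [52, 78]
push(48): heap contents = [48, 52, 78]
push(51): heap contents = [48, 51, 52, 78]
pop() → 48: heap contents = [51, 52, 78]
push(59): heap contents = [51, 52, 59, 78]

Answer: 51 52 59 78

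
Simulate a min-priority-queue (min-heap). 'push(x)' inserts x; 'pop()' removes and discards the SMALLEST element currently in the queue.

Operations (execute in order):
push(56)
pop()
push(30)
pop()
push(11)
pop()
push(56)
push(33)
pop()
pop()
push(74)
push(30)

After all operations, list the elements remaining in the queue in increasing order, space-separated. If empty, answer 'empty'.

push(56): heap contents = [56]
pop() → 56: heap contents = []
push(30): heap contents = [30]
pop() → 30: heap contents = []
push(11): heap contents = [11]
pop() → 11: heap contents = []
push(56): heap contents = [56]
push(33): heap contents = [33, 56]
pop() → 33: heap contents = [56]
pop() → 56: heap contents = []
push(74): heap contents = [74]
push(30): heap contents = [30, 74]

Answer: 30 74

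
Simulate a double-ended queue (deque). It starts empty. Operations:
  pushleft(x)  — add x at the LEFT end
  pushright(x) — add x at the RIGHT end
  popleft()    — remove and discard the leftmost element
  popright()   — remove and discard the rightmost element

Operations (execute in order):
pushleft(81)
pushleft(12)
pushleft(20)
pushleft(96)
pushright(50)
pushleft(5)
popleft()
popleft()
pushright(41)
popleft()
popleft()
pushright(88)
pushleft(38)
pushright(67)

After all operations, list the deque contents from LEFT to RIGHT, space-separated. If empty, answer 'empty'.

Answer: 38 81 50 41 88 67

Derivation:
pushleft(81): [81]
pushleft(12): [12, 81]
pushleft(20): [20, 12, 81]
pushleft(96): [96, 20, 12, 81]
pushright(50): [96, 20, 12, 81, 50]
pushleft(5): [5, 96, 20, 12, 81, 50]
popleft(): [96, 20, 12, 81, 50]
popleft(): [20, 12, 81, 50]
pushright(41): [20, 12, 81, 50, 41]
popleft(): [12, 81, 50, 41]
popleft(): [81, 50, 41]
pushright(88): [81, 50, 41, 88]
pushleft(38): [38, 81, 50, 41, 88]
pushright(67): [38, 81, 50, 41, 88, 67]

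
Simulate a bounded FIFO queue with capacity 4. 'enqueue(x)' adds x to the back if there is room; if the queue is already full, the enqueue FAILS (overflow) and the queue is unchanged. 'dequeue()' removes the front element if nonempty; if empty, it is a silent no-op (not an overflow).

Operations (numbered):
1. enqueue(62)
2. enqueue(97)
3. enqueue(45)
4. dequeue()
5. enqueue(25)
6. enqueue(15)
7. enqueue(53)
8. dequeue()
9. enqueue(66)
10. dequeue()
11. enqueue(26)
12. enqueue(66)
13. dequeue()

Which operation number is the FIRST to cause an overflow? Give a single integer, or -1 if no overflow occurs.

1. enqueue(62): size=1
2. enqueue(97): size=2
3. enqueue(45): size=3
4. dequeue(): size=2
5. enqueue(25): size=3
6. enqueue(15): size=4
7. enqueue(53): size=4=cap → OVERFLOW (fail)
8. dequeue(): size=3
9. enqueue(66): size=4
10. dequeue(): size=3
11. enqueue(26): size=4
12. enqueue(66): size=4=cap → OVERFLOW (fail)
13. dequeue(): size=3

Answer: 7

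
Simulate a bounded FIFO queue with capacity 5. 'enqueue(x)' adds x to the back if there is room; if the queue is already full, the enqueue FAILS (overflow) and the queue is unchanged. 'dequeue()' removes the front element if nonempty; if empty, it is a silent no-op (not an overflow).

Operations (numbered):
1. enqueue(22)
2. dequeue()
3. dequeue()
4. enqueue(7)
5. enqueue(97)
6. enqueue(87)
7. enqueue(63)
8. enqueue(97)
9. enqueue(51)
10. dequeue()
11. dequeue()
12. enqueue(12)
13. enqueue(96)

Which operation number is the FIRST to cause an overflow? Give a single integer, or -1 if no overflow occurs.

1. enqueue(22): size=1
2. dequeue(): size=0
3. dequeue(): empty, no-op, size=0
4. enqueue(7): size=1
5. enqueue(97): size=2
6. enqueue(87): size=3
7. enqueue(63): size=4
8. enqueue(97): size=5
9. enqueue(51): size=5=cap → OVERFLOW (fail)
10. dequeue(): size=4
11. dequeue(): size=3
12. enqueue(12): size=4
13. enqueue(96): size=5

Answer: 9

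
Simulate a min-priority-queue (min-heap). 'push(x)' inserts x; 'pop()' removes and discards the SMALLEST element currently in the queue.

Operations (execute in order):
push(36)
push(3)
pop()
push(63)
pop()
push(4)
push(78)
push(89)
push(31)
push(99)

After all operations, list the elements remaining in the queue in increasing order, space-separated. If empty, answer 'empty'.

push(36): heap contents = [36]
push(3): heap contents = [3, 36]
pop() → 3: heap contents = [36]
push(63): heap contents = [36, 63]
pop() → 36: heap contents = [63]
push(4): heap contents = [4, 63]
push(78): heap contents = [4, 63, 78]
push(89): heap contents = [4, 63, 78, 89]
push(31): heap contents = [4, 31, 63, 78, 89]
push(99): heap contents = [4, 31, 63, 78, 89, 99]

Answer: 4 31 63 78 89 99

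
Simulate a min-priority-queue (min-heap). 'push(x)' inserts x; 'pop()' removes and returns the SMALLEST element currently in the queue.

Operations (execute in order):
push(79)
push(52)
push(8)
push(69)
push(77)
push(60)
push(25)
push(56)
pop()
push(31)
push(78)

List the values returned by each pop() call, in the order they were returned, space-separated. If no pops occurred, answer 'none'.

Answer: 8

Derivation:
push(79): heap contents = [79]
push(52): heap contents = [52, 79]
push(8): heap contents = [8, 52, 79]
push(69): heap contents = [8, 52, 69, 79]
push(77): heap contents = [8, 52, 69, 77, 79]
push(60): heap contents = [8, 52, 60, 69, 77, 79]
push(25): heap contents = [8, 25, 52, 60, 69, 77, 79]
push(56): heap contents = [8, 25, 52, 56, 60, 69, 77, 79]
pop() → 8: heap contents = [25, 52, 56, 60, 69, 77, 79]
push(31): heap contents = [25, 31, 52, 56, 60, 69, 77, 79]
push(78): heap contents = [25, 31, 52, 56, 60, 69, 77, 78, 79]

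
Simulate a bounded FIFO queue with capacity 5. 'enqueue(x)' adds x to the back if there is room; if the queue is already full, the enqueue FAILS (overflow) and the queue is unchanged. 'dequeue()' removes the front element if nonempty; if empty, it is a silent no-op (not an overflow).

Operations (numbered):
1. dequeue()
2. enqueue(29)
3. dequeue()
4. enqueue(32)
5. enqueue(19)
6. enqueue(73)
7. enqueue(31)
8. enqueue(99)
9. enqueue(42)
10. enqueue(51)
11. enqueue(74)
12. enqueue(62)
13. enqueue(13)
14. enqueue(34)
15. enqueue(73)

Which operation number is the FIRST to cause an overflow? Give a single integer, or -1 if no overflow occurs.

1. dequeue(): empty, no-op, size=0
2. enqueue(29): size=1
3. dequeue(): size=0
4. enqueue(32): size=1
5. enqueue(19): size=2
6. enqueue(73): size=3
7. enqueue(31): size=4
8. enqueue(99): size=5
9. enqueue(42): size=5=cap → OVERFLOW (fail)
10. enqueue(51): size=5=cap → OVERFLOW (fail)
11. enqueue(74): size=5=cap → OVERFLOW (fail)
12. enqueue(62): size=5=cap → OVERFLOW (fail)
13. enqueue(13): size=5=cap → OVERFLOW (fail)
14. enqueue(34): size=5=cap → OVERFLOW (fail)
15. enqueue(73): size=5=cap → OVERFLOW (fail)

Answer: 9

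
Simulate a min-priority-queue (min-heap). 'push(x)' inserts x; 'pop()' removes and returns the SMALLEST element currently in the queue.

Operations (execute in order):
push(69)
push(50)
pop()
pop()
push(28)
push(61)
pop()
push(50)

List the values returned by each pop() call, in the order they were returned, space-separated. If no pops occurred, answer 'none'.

Answer: 50 69 28

Derivation:
push(69): heap contents = [69]
push(50): heap contents = [50, 69]
pop() → 50: heap contents = [69]
pop() → 69: heap contents = []
push(28): heap contents = [28]
push(61): heap contents = [28, 61]
pop() → 28: heap contents = [61]
push(50): heap contents = [50, 61]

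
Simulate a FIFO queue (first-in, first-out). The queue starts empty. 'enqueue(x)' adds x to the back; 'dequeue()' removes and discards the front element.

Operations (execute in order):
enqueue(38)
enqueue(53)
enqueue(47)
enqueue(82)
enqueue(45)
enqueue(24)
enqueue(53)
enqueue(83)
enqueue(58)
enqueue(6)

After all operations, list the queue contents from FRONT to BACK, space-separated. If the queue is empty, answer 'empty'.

Answer: 38 53 47 82 45 24 53 83 58 6

Derivation:
enqueue(38): [38]
enqueue(53): [38, 53]
enqueue(47): [38, 53, 47]
enqueue(82): [38, 53, 47, 82]
enqueue(45): [38, 53, 47, 82, 45]
enqueue(24): [38, 53, 47, 82, 45, 24]
enqueue(53): [38, 53, 47, 82, 45, 24, 53]
enqueue(83): [38, 53, 47, 82, 45, 24, 53, 83]
enqueue(58): [38, 53, 47, 82, 45, 24, 53, 83, 58]
enqueue(6): [38, 53, 47, 82, 45, 24, 53, 83, 58, 6]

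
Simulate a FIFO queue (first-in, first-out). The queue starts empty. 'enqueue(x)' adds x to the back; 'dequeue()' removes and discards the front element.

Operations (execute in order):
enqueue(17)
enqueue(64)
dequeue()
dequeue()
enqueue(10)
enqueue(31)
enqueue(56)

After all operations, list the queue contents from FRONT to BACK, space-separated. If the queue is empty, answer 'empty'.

Answer: 10 31 56

Derivation:
enqueue(17): [17]
enqueue(64): [17, 64]
dequeue(): [64]
dequeue(): []
enqueue(10): [10]
enqueue(31): [10, 31]
enqueue(56): [10, 31, 56]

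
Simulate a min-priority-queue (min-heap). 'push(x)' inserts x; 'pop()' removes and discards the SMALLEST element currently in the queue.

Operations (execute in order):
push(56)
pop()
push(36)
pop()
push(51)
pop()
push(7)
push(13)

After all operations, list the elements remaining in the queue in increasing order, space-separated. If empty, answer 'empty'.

Answer: 7 13

Derivation:
push(56): heap contents = [56]
pop() → 56: heap contents = []
push(36): heap contents = [36]
pop() → 36: heap contents = []
push(51): heap contents = [51]
pop() → 51: heap contents = []
push(7): heap contents = [7]
push(13): heap contents = [7, 13]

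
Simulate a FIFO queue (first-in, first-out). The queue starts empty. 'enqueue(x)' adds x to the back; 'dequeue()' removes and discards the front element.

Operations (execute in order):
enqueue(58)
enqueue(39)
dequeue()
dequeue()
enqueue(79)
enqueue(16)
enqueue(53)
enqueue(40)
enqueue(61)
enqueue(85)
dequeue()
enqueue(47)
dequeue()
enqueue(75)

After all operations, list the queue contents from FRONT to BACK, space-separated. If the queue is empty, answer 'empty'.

Answer: 53 40 61 85 47 75

Derivation:
enqueue(58): [58]
enqueue(39): [58, 39]
dequeue(): [39]
dequeue(): []
enqueue(79): [79]
enqueue(16): [79, 16]
enqueue(53): [79, 16, 53]
enqueue(40): [79, 16, 53, 40]
enqueue(61): [79, 16, 53, 40, 61]
enqueue(85): [79, 16, 53, 40, 61, 85]
dequeue(): [16, 53, 40, 61, 85]
enqueue(47): [16, 53, 40, 61, 85, 47]
dequeue(): [53, 40, 61, 85, 47]
enqueue(75): [53, 40, 61, 85, 47, 75]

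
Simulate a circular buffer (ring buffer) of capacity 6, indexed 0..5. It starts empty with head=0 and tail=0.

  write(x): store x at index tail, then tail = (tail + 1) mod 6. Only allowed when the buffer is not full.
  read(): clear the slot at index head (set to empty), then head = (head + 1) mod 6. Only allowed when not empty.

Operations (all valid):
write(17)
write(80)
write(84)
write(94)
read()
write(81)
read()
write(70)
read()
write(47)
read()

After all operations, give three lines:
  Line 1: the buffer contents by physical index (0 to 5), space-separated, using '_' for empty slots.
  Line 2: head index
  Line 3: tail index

Answer: 47 _ _ _ 81 70
4
1

Derivation:
write(17): buf=[17 _ _ _ _ _], head=0, tail=1, size=1
write(80): buf=[17 80 _ _ _ _], head=0, tail=2, size=2
write(84): buf=[17 80 84 _ _ _], head=0, tail=3, size=3
write(94): buf=[17 80 84 94 _ _], head=0, tail=4, size=4
read(): buf=[_ 80 84 94 _ _], head=1, tail=4, size=3
write(81): buf=[_ 80 84 94 81 _], head=1, tail=5, size=4
read(): buf=[_ _ 84 94 81 _], head=2, tail=5, size=3
write(70): buf=[_ _ 84 94 81 70], head=2, tail=0, size=4
read(): buf=[_ _ _ 94 81 70], head=3, tail=0, size=3
write(47): buf=[47 _ _ 94 81 70], head=3, tail=1, size=4
read(): buf=[47 _ _ _ 81 70], head=4, tail=1, size=3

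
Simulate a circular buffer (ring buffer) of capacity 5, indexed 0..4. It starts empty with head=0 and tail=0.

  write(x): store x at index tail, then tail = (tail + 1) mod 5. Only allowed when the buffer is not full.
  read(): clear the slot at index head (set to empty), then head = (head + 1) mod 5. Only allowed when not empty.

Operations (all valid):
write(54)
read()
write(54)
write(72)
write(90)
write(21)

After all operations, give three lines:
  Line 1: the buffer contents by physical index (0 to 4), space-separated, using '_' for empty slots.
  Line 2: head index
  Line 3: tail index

Answer: _ 54 72 90 21
1
0

Derivation:
write(54): buf=[54 _ _ _ _], head=0, tail=1, size=1
read(): buf=[_ _ _ _ _], head=1, tail=1, size=0
write(54): buf=[_ 54 _ _ _], head=1, tail=2, size=1
write(72): buf=[_ 54 72 _ _], head=1, tail=3, size=2
write(90): buf=[_ 54 72 90 _], head=1, tail=4, size=3
write(21): buf=[_ 54 72 90 21], head=1, tail=0, size=4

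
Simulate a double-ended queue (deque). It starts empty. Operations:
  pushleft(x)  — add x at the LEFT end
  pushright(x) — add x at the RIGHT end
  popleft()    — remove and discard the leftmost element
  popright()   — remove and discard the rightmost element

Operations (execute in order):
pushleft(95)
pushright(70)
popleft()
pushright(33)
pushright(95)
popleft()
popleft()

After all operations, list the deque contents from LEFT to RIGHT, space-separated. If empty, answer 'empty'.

pushleft(95): [95]
pushright(70): [95, 70]
popleft(): [70]
pushright(33): [70, 33]
pushright(95): [70, 33, 95]
popleft(): [33, 95]
popleft(): [95]

Answer: 95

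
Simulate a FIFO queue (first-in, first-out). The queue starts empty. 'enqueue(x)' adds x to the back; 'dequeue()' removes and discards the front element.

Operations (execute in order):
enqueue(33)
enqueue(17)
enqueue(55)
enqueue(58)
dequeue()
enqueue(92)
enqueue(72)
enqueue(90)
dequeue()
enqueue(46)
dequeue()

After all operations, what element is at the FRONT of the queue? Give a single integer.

Answer: 58

Derivation:
enqueue(33): queue = [33]
enqueue(17): queue = [33, 17]
enqueue(55): queue = [33, 17, 55]
enqueue(58): queue = [33, 17, 55, 58]
dequeue(): queue = [17, 55, 58]
enqueue(92): queue = [17, 55, 58, 92]
enqueue(72): queue = [17, 55, 58, 92, 72]
enqueue(90): queue = [17, 55, 58, 92, 72, 90]
dequeue(): queue = [55, 58, 92, 72, 90]
enqueue(46): queue = [55, 58, 92, 72, 90, 46]
dequeue(): queue = [58, 92, 72, 90, 46]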